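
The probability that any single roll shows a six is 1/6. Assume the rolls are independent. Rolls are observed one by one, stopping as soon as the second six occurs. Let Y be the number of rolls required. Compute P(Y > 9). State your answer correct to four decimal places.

Needing more than 9 rolls ⇔ fewer than 2 successes in the first 9. With X ~ Binomial(9, 0.166667), P(Y > 9) = P(X ≤ 1).
  k=0: C(9,0)·0.166667^0·0.833333^9 = 0.193807
  k=1: C(9,1)·0.166667^1·0.833333^8 = 0.348852
P(X ≤ 1) = 0.542659

0.5427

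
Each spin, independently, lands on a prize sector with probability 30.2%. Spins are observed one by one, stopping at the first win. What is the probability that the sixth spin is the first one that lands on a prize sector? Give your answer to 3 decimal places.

Geometric (trials to first success), p = 0.302.
P(Y = 6) = (1−p)^5 · p = 0.16568 · 0.302 = 0.05004

0.050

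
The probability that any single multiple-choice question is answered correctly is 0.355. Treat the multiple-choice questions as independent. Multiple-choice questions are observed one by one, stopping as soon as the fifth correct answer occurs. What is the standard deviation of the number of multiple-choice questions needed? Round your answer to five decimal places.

Y = total multiple-choice questions until the fifth success; negative binomial with r=5, p=0.355.
SD(Y) = √[r(1−p)/p²] = √(25.5901607) = 5.0586718

5.05867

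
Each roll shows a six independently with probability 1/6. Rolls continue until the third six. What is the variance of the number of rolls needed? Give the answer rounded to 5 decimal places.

90.00000

Y = total rolls until the third success; negative binomial with r=3, p=0.166667.
Var(Y) = r(1−p)/p² = 3·0.833333 / 0.166667² = 90.0000000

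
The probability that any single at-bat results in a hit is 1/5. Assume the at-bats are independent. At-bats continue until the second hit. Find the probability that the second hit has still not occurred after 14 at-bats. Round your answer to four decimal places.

Needing more than 14 at-bats ⇔ fewer than 2 successes in the first 14. With X ~ Binomial(14, 0.20), P(Y > 14) = P(X ≤ 1).
  k=0: C(14,0)·0.20^0·0.80^14 = 0.043980
  k=1: C(14,1)·0.20^1·0.80^13 = 0.153932
P(X ≤ 1) = 0.197912

0.1979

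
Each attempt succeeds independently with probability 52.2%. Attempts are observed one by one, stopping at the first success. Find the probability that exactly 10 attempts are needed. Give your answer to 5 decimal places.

Geometric (trials to first success), p = 0.522.
P(Y = 10) = (1−p)^9 · p = 0.0013027 · 0.522 = 0.0006800

0.00068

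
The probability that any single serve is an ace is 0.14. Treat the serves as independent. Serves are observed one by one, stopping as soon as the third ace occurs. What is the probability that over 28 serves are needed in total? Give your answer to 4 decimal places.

Needing more than 28 serves ⇔ fewer than 3 successes in the first 28. With X ~ Binomial(28, 0.14), P(Y > 28) = P(X ≤ 2).
  k=0: C(28,0)·0.14^0·0.86^28 = 0.014654
  k=1: C(28,1)·0.14^1·0.86^27 = 0.066795
  k=2: C(28,2)·0.14^2·0.86^26 = 0.146794
P(X ≤ 2) = 0.228243

0.2282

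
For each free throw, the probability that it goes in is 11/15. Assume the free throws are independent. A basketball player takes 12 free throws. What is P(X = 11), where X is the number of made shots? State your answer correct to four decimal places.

0.1056

X ~ Binomial(n=12, p=0.733333).
P(X=11) = C(12,11) · p^11 · (1−p)^1
= 12 · 0.032985 · 0.26667 = 0.105552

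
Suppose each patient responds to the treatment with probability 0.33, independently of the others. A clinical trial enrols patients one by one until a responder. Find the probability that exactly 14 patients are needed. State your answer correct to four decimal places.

Geometric (trials to first success), p = 0.33.
P(Y = 14) = (1−p)^13 · p = 0.0054824 · 0.33 = 0.001809

0.0018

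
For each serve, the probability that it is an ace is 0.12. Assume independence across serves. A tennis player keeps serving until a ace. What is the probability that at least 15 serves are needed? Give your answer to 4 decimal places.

Y = number of serves to the first success; geometric, p = 0.12.
P(Y > 14) = P(first 14 all fail) = (1−p)^14 = 0.167016

0.1670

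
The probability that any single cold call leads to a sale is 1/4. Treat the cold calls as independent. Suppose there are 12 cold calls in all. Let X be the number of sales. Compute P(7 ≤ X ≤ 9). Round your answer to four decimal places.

0.0142

X ~ Binomial(12, 0.25); P(7 ≤ X ≤ 9) = Σ C(12,k) p^k (1−p)^(12−k) over k:
  k=7: C(12,7)·0.25^7·0.75^5 = 0.011471
  k=8: C(12,8)·0.25^8·0.75^4 = 0.002390
  k=9: C(12,9)·0.25^9·0.75^3 = 0.000354
Total = 0.014215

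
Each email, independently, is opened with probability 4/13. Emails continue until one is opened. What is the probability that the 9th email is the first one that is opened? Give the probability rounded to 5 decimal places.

0.01624

Geometric (trials to first success), p = 0.307692.
P(Y = 9) = (1−p)^8 · p = 0.052771 · 0.307692 = 0.0162372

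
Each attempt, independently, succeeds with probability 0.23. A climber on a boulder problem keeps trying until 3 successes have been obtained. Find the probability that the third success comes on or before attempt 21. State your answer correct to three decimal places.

Finishing within 21 attempts ⇔ at least 3 successes in the first 21. With X ~ Binomial(21, 0.23), P(Y ≤ 21) = 1 − P(X ≤ 2).
  k=0: C(21,0)·0.23^0·0.77^21 = 0.00413
  k=1: C(21,1)·0.23^1·0.77^20 = 0.02593
  k=2: C(21,2)·0.23^2·0.77^19 = 0.07745
1 − 0.10751 = 0.89249

0.892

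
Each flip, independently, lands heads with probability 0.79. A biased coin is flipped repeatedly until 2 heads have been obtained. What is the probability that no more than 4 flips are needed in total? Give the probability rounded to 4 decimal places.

0.9688

Finishing within 4 flips ⇔ at least 2 successes in the first 4. With X ~ Binomial(4, 0.79), P(Y ≤ 4) = 1 − P(X ≤ 1).
  k=0: C(4,0)·0.79^0·0.21^4 = 0.001945
  k=1: C(4,1)·0.79^1·0.21^3 = 0.029265
1 − 0.031210 = 0.968790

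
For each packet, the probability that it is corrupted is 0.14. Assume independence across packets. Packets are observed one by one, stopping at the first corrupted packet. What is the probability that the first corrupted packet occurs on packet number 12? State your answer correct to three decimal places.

Geometric (trials to first success), p = 0.14.
P(Y = 12) = (1−p)^11 · p = 0.19032 · 0.14 = 0.02664

0.027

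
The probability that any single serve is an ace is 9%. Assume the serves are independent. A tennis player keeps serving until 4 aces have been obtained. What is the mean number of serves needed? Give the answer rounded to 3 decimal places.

44.444

Y = total serves until the fourth success; negative binomial with r=4, p=0.09.
E[Y] = r / p = 4 / 0.09 = 44.44444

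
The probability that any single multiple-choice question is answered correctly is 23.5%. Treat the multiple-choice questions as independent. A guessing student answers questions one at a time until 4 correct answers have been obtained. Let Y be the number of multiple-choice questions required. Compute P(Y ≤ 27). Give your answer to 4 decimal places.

0.9081

Finishing within 27 multiple-choice questions ⇔ at least 4 successes in the first 27. With X ~ Binomial(27, 0.235), P(Y ≤ 27) = 1 − P(X ≤ 3).
  k=0: C(27,0)·0.235^0·0.765^27 = 0.000723
  k=1: C(27,1)·0.235^1·0.765^26 = 0.005993
  k=2: C(27,2)·0.235^2·0.765^25 = 0.023932
  k=3: C(27,3)·0.235^3·0.765^24 = 0.061264
1 − 0.091911 = 0.908089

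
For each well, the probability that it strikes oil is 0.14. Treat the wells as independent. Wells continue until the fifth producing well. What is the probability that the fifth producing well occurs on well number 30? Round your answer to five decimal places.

0.02943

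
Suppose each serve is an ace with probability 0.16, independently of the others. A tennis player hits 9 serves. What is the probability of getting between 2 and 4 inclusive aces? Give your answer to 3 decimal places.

0.427

X ~ Binomial(9, 0.16); P(2 ≤ X ≤ 4) = Σ C(9,k) p^k (1−p)^(9−k) over k:
  k=2: C(9,2)·0.16^2·0.84^7 = 0.27196
  k=3: C(9,3)·0.16^3·0.84^6 = 0.12087
  k=4: C(9,4)·0.16^4·0.84^5 = 0.03453
Total = 0.42736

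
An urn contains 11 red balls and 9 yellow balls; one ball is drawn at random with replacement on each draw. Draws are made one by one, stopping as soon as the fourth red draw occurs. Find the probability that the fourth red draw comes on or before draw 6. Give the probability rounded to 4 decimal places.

0.4415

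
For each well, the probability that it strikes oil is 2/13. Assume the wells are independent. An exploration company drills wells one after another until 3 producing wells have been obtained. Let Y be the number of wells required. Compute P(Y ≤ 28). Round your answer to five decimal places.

0.82710

Finishing within 28 wells ⇔ at least 3 successes in the first 28. With X ~ Binomial(28, 0.153846), P(Y ≤ 28) = 1 − P(X ≤ 2).
  k=0: C(28,0)·0.153846^0·0.846154^28 = 0.0093021
  k=1: C(28,1)·0.153846^1·0.846154^27 = 0.0473562
  k=2: C(28,2)·0.153846^2·0.846154^26 = 0.1162379
1 − 0.1728962 = 0.8271038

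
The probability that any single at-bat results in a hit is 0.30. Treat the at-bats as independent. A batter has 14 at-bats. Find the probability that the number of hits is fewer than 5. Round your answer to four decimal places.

0.5842

X ~ Binomial(14, 0.30); P(X ≤ 4) = Σ C(14,k) p^k (1−p)^(14−k) over k:
  k=0: C(14,0)·0.30^0·0.70^14 = 0.006782
  k=1: C(14,1)·0.30^1·0.70^13 = 0.040693
  k=2: C(14,2)·0.30^2·0.70^12 = 0.113360
  k=3: C(14,3)·0.30^3·0.70^11 = 0.194332
  k=4: C(14,4)·0.30^4·0.70^10 = 0.229034
Total = 0.584201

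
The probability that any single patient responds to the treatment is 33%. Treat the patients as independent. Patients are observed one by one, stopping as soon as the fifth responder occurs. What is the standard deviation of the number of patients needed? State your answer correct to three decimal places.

Y = total patients until the fifth success; negative binomial with r=5, p=0.33.
SD(Y) = √[r(1−p)/p²] = √(30.76217) = 5.54637

5.546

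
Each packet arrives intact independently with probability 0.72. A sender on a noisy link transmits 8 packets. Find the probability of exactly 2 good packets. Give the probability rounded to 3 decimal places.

0.007

X ~ Binomial(n=8, p=0.72).
P(X=2) = C(8,2) · p^2 · (1−p)^6
= 28 · 0.5184 · 0.00048189 = 0.00699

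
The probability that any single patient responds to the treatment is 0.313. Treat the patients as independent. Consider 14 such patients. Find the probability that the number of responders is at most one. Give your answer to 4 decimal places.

0.0385

X ~ Binomial(14, 0.313); P(X ≤ 1) = Σ C(14,k) p^k (1−p)^(14−k) over k:
  k=0: C(14,0)·0.313^0·0.687^14 = 0.005217
  k=1: C(14,1)·0.313^1·0.687^13 = 0.033274
Total = 0.038491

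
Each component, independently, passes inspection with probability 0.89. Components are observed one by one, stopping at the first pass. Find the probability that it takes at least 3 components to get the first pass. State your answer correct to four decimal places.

0.0121

Y = number of components to the first success; geometric, p = 0.89.
P(Y > 2) = P(first 2 all fail) = (1−p)^2 = 0.012100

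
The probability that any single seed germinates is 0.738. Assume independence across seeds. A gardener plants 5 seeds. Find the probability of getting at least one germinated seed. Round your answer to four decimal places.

0.9988

P(at least one) = 1 − P(none) = 1 − (1 − 0.738)^5
= 1 − 0.001235 = 0.998765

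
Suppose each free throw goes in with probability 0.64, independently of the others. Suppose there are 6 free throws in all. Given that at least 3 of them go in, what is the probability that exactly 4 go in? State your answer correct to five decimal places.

0.37428

X ~ Binomial(6, 0.64). Want P(X=4 | X≥3) = P(X=4) / P(X≥3).
P(X=4) = C(6,4)·0.64^4·0.36^2 = 0.3261491
P(X≥3) = 1 − 0.0021768 − 0.0232190 − 0.1031956 = 0.8714086
Ratio = 0.3261491 / 0.8714086 = 0.3742780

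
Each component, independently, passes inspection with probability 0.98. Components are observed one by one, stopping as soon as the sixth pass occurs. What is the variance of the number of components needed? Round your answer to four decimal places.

Y = total components until the sixth success; negative binomial with r=6, p=0.98.
Var(Y) = r(1−p)/p² = 6·0.02 / 0.98² = 0.124948

0.1249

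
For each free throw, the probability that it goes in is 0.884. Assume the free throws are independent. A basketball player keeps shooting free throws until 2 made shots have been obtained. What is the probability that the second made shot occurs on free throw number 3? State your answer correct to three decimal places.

Y = trial on which the second success occurs; negative binomial, r=2, p=0.884.
P(Y=3) = C(2,1) · p^2 · (1−p)^1
= 2 · 0.78146 · 0.116 = 0.18130

0.181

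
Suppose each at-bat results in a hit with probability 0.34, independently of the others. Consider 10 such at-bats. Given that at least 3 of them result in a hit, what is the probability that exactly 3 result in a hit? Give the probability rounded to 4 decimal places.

X ~ Binomial(10, 0.34). Want P(X=3 | X≥3) = P(X=3) / P(X≥3).
P(X=3) = C(10,3)·0.34^3·0.66^7 = 0.257292
P(X≥3) = 1 − 0.015683 − 0.080793 − 0.187293 = 0.716230
Ratio = 0.257292 / 0.716230 = 0.359230

0.3592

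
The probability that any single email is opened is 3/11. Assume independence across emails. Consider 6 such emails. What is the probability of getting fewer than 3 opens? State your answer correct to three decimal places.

X ~ Binomial(6, 0.272727); P(X ≤ 2) = Σ C(6,k) p^k (1−p)^(6−k) over k:
  k=0: C(6,0)·0.272727^0·0.727273^6 = 0.14797
  k=1: C(6,1)·0.272727^1·0.727273^5 = 0.33294
  k=2: C(6,2)·0.272727^2·0.727273^4 = 0.31213
Total = 0.79305

0.793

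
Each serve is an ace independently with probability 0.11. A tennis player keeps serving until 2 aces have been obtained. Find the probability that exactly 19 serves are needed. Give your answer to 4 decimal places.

Y = trial on which the second success occurs; negative binomial, r=2, p=0.11.
P(Y=19) = C(18,1) · p^2 · (1−p)^17
= 18 · 0.0121 · 0.13792 = 0.030039

0.0300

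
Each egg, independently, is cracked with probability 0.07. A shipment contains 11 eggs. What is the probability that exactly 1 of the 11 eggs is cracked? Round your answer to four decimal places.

X ~ Binomial(n=11, p=0.07).
P(X=1) = C(11,1) · p^1 · (1−p)^10
= 11 · 0.07 · 0.48398 = 0.372666

0.3727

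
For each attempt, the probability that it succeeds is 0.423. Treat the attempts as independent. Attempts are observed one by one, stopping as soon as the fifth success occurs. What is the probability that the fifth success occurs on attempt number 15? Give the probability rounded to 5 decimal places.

Y = trial on which the fifth success occurs; negative binomial, r=5, p=0.423.
P(Y=15) = C(14,4) · p^5 · (1−p)^10
= 1001 · 0.013543 · 0.0040903 = 0.0554490

0.05545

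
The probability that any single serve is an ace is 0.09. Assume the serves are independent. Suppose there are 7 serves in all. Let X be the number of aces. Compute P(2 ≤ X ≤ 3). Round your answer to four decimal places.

X ~ Binomial(7, 0.09); P(2 ≤ X ≤ 3) = Σ C(7,k) p^k (1−p)^(7−k) over k:
  k=2: C(7,2)·0.09^2·0.91^5 = 0.106148
  k=3: C(7,3)·0.09^3·0.91^4 = 0.017497
Total = 0.123645

0.1236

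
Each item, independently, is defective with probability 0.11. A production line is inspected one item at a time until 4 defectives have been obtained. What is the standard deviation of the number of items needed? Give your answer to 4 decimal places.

17.1527

Y = total items until the fourth success; negative binomial with r=4, p=0.11.
SD(Y) = √[r(1−p)/p²] = √(294.214876) = 17.152693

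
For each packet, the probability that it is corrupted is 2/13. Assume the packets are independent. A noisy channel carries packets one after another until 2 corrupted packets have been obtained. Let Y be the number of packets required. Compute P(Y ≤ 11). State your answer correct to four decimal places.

Finishing within 11 packets ⇔ at least 2 successes in the first 11. With X ~ Binomial(11, 0.153846), P(Y ≤ 11) = 1 − P(X ≤ 1).
  k=0: C(11,0)·0.153846^0·0.846154^11 = 0.159200
  k=1: C(11,1)·0.153846^1·0.846154^10 = 0.318400
1 − 0.477600 = 0.522400

0.5224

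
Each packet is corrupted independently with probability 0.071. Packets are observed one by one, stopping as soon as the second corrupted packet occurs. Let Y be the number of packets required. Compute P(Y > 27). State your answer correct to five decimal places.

0.41941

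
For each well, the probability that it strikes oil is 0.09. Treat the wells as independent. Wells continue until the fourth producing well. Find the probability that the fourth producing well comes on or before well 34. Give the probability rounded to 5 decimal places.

0.36669

Finishing within 34 wells ⇔ at least 4 successes in the first 34. With X ~ Binomial(34, 0.09), P(Y ≤ 34) = 1 − P(X ≤ 3).
  k=0: C(34,0)·0.09^0·0.91^34 = 0.0404956
  k=1: C(34,1)·0.09^1·0.91^33 = 0.1361719
  k=2: C(34,2)·0.09^2·0.91^32 = 0.2222145
  k=3: C(34,3)·0.09^3·0.91^31 = 0.2344241
1 − 0.6333060 = 0.3666940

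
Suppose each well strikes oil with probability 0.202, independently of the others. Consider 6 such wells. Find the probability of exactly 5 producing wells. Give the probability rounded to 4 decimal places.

X ~ Binomial(n=6, p=0.202).
P(X=5) = C(6,5) · p^5 · (1−p)^1
= 6 · 0.00033632 · 0.798 = 0.001610

0.0016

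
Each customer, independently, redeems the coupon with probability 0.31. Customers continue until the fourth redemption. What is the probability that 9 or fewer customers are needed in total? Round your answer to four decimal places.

0.2935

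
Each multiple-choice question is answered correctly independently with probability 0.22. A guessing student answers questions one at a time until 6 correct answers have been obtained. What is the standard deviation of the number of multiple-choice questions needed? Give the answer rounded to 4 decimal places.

9.8333

Y = total multiple-choice questions until the sixth success; negative binomial with r=6, p=0.22.
SD(Y) = √[r(1−p)/p²] = √(96.694215) = 9.833322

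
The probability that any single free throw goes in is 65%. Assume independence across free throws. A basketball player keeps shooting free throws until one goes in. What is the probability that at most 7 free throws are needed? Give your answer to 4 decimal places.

0.9994

Y = number of free throws to the first success; geometric, p = 0.65.
P(Y ≤ 7) = 1 − (1−p)^7 = 1 − 0.000643 = 0.999357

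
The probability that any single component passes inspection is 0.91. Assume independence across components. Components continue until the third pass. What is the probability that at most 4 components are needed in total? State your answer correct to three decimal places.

0.957

Finishing within 4 components ⇔ at least 3 successes in the first 4. With X ~ Binomial(4, 0.91), P(Y ≤ 4) = 1 − P(X ≤ 2).
  k=0: C(4,0)·0.91^0·0.09^4 = 0.00007
  k=1: C(4,1)·0.91^1·0.09^3 = 0.00265
  k=2: C(4,2)·0.91^2·0.09^2 = 0.04025
1 − 0.04296 = 0.95704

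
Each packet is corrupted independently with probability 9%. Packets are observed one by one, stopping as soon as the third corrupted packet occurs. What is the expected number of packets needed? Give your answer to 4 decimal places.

Y = total packets until the third success; negative binomial with r=3, p=0.09.
E[Y] = r / p = 3 / 0.09 = 33.333333

33.3333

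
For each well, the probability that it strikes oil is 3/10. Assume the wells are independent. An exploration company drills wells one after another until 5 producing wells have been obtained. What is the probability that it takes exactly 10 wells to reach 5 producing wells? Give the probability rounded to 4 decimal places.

0.0515

Y = trial on which the fifth success occurs; negative binomial, r=5, p=0.30.
P(Y=10) = C(9,4) · p^5 · (1−p)^5
= 126 · 0.00243 · 0.16807 = 0.051460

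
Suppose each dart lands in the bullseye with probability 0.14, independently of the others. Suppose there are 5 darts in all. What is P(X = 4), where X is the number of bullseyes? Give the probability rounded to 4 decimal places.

0.0017

X ~ Binomial(n=5, p=0.14).
P(X=4) = C(5,4) · p^4 · (1−p)^1
= 5 · 0.00038416 · 0.86 = 0.001652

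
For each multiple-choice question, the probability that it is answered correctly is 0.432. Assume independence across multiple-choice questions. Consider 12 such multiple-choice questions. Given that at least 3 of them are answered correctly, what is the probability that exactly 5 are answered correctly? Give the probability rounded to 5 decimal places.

X ~ Binomial(12, 0.432). Want P(X=5 | X≥3) = P(X=5) / P(X≥3).
P(X=5) = C(12,5)·0.432^5·0.568^7 = 0.2272910
P(X≥3) = 1 − 0.0011277 − 0.0102919 − 0.0430521 = 0.9455283
Ratio = 0.2272910 / 0.9455283 = 0.2403852

0.24039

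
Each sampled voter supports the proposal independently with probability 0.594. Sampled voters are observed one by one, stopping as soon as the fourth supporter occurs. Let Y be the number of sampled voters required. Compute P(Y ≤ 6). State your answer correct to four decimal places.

0.5319

Finishing within 6 sampled voters ⇔ at least 4 successes in the first 6. With X ~ Binomial(6, 0.594), P(Y ≤ 6) = 1 − P(X ≤ 3).
  k=0: C(6,0)·0.594^0·0.406^6 = 0.004479
  k=1: C(6,1)·0.594^1·0.406^5 = 0.039316
  k=2: C(6,2)·0.594^2·0.406^4 = 0.143803
  k=3: C(6,3)·0.594^3·0.406^3 = 0.280522
1 − 0.468120 = 0.531880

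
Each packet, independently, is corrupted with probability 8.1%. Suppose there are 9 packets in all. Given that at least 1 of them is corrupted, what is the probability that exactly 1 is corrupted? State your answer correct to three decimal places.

X ~ Binomial(9, 0.081). Want P(X=1 | X≥1) = P(X=1) / P(X≥1).
P(X=1) = C(9,1)·0.081^1·0.919^8 = 0.37090
P(X≥1) = 1 − 0.46756 = 0.53244
Ratio = 0.37090 / 0.53244 = 0.69660

0.697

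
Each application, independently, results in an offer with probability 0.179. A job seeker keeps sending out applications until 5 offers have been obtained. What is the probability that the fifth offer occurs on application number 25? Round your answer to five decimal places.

Y = trial on which the fifth success occurs; negative binomial, r=5, p=0.179.
P(Y=25) = C(24,4) · p^5 · (1−p)^20
= 10626 · 0.00018377 · 0.019358 = 0.0378005

0.03780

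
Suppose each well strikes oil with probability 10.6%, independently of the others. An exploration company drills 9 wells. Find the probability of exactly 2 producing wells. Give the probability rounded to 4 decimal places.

X ~ Binomial(n=9, p=0.106).
P(X=2) = C(9,2) · p^2 · (1−p)^7
= 36 · 0.011236 · 0.45642 = 0.184619

0.1846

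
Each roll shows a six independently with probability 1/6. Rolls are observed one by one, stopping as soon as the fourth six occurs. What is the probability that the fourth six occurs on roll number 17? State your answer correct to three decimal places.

0.040

Y = trial on which the fourth success occurs; negative binomial, r=4, p=0.166667.
P(Y=17) = C(16,3) · p^4 · (1−p)^13
= 560 · 0.0007716 · 0.093464 = 0.04039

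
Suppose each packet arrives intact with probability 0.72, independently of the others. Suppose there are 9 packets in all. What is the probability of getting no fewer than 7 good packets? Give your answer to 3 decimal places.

0.517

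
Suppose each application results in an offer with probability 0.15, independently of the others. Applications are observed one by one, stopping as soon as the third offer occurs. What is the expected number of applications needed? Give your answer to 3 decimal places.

Y = total applications until the third success; negative binomial with r=3, p=0.15.
E[Y] = r / p = 3 / 0.15 = 20.00000

20.000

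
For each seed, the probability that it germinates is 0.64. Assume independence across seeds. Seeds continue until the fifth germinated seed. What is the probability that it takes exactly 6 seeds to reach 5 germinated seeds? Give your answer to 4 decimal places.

0.1933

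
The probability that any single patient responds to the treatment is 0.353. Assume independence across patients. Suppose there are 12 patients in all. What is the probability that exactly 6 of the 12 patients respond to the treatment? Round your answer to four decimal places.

0.1311

X ~ Binomial(n=12, p=0.353).
P(X=6) = C(12,6) · p^6 · (1−p)^6
= 924 · 0.0019349 · 0.073354 = 0.131143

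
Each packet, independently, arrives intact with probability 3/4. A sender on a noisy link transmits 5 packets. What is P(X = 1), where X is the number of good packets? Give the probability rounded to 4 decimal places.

0.0146

X ~ Binomial(n=5, p=0.75).
P(X=1) = C(5,1) · p^1 · (1−p)^4
= 5 · 0.75 · 0.0039062 = 0.014648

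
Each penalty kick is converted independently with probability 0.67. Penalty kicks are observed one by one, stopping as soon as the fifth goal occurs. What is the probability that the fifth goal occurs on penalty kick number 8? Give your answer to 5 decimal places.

Y = trial on which the fifth success occurs; negative binomial, r=5, p=0.67.
P(Y=8) = C(7,4) · p^5 · (1−p)^3
= 35 · 0.13501 · 0.035937 = 0.1698181

0.16982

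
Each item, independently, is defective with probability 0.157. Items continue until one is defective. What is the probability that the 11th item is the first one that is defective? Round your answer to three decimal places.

0.028

Geometric (trials to first success), p = 0.157.
P(Y = 11) = (1−p)^10 · p = 0.18125 · 0.157 = 0.02846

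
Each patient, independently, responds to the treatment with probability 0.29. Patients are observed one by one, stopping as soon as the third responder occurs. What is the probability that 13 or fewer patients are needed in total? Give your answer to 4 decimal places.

0.7749

Finishing within 13 patients ⇔ at least 3 successes in the first 13. With X ~ Binomial(13, 0.29), P(Y ≤ 13) = 1 − P(X ≤ 2).
  k=0: C(13,0)·0.29^0·0.71^13 = 0.011651
  k=1: C(13,1)·0.29^1·0.71^12 = 0.061865
  k=2: C(13,2)·0.29^2·0.71^11 = 0.151612
1 − 0.225127 = 0.774873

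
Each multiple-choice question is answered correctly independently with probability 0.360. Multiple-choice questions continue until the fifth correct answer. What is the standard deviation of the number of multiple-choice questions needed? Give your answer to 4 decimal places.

Y = total multiple-choice questions until the fifth success; negative binomial with r=5, p=0.36.
SD(Y) = √[r(1−p)/p²] = √(24.691358) = 4.969040

4.9690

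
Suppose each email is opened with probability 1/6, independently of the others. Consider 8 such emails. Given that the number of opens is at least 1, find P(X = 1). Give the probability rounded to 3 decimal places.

0.485

X ~ Binomial(8, 0.166667). Want P(X=1 | X≥1) = P(X=1) / P(X≥1).
P(X=1) = C(8,1)·0.166667^1·0.833333^7 = 0.37211
P(X≥1) = 1 − 0.23257 = 0.76743
Ratio = 0.37211 / 0.76743 = 0.48488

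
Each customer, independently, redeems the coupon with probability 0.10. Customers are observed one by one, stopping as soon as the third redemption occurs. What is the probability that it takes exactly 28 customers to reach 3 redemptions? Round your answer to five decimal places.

Y = trial on which the third success occurs; negative binomial, r=3, p=0.10.
P(Y=28) = C(27,2) · p^3 · (1−p)^25
= 351 · 0.001 · 0.07179 = 0.0251982

0.02520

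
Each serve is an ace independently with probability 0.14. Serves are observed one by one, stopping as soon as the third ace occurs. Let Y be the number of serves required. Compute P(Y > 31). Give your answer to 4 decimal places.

Needing more than 31 serves ⇔ fewer than 3 successes in the first 31. With X ~ Binomial(31, 0.14), P(Y > 31) = P(X ≤ 2).
  k=0: C(31,0)·0.14^0·0.86^31 = 0.009321
  k=1: C(31,1)·0.14^1·0.86^30 = 0.047037
  k=2: C(31,2)·0.14^2·0.86^29 = 0.114859
P(X ≤ 2) = 0.171217

0.1712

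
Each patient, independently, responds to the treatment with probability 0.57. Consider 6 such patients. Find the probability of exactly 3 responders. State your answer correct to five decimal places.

X ~ Binomial(n=6, p=0.57).
P(X=3) = C(6,3) · p^3 · (1−p)^3
= 20 · 0.18519 · 0.079507 = 0.2944828

0.29448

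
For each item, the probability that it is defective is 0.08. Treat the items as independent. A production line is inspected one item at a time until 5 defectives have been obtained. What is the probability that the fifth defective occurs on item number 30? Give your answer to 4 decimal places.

0.0097

Y = trial on which the fifth success occurs; negative binomial, r=5, p=0.08.
P(Y=30) = C(29,4) · p^5 · (1−p)^25
= 23751 · 3.2768e-06 · 0.12436 = 0.009679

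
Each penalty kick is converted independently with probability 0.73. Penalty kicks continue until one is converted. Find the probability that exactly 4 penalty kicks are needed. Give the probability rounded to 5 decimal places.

Geometric (trials to first success), p = 0.73.
P(Y = 4) = (1−p)^3 · p = 0.019683 · 0.73 = 0.0143686

0.01437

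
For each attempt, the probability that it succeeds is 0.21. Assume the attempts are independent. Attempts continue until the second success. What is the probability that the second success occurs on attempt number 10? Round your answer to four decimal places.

0.0602

Y = trial on which the second success occurs; negative binomial, r=2, p=0.21.
P(Y=10) = C(9,1) · p^2 · (1−p)^8
= 9 · 0.0441 · 0.15171 = 0.060214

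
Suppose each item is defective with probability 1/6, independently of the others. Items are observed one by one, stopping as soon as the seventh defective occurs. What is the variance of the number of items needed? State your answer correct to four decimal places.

Y = total items until the seventh success; negative binomial with r=7, p=0.166667.
Var(Y) = r(1−p)/p² = 7·0.833333 / 0.166667² = 210.000000

210.0000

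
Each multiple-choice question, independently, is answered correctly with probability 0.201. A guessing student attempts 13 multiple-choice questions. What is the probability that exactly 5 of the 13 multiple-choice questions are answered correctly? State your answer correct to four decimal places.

0.0701

X ~ Binomial(n=13, p=0.201).
P(X=5) = C(13,5) · p^5 · (1−p)^8
= 1287 · 0.00032808 · 0.1661 = 0.070135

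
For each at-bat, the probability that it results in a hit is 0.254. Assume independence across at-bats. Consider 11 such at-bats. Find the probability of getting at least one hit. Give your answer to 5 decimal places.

0.96018

P(at least one) = 1 − P(none) = 1 − (1 − 0.254)^11
= 1 − 0.0398224 = 0.9601776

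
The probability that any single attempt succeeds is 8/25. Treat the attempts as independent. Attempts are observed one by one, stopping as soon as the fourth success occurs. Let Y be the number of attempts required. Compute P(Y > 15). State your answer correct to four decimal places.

0.2420

Needing more than 15 attempts ⇔ fewer than 4 successes in the first 15. With X ~ Binomial(15, 0.32), P(Y > 15) = P(X ≤ 3).
  k=0: C(15,0)·0.32^0·0.68^15 = 0.003074
  k=1: C(15,1)·0.32^1·0.68^14 = 0.021695
  k=2: C(15,2)·0.32^2·0.68^13 = 0.071467
  k=3: C(15,3)·0.32^3·0.68^12 = 0.145736
P(X ≤ 3) = 0.241972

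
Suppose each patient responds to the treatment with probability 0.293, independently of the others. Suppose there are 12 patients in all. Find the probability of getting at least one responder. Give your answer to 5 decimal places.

0.98440

P(at least one) = 1 − P(none) = 1 − (1 − 0.293)^12
= 1 − 0.0155967 = 0.9844033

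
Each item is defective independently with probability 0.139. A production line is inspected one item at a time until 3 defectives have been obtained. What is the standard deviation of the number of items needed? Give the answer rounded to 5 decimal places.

Y = total items until the third success; negative binomial with r=3, p=0.139.
SD(Y) = √[r(1−p)/p²] = √(133.6887325) = 11.5623844

11.56238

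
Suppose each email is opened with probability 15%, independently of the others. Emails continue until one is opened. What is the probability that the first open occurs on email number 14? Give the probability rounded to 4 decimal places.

0.0181

Geometric (trials to first success), p = 0.15.
P(Y = 14) = (1−p)^13 · p = 0.12091 · 0.15 = 0.018136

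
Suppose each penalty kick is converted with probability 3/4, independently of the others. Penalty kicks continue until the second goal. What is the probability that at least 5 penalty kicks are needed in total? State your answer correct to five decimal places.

0.05078

Needing more than 4 penalty kicks ⇔ fewer than 2 successes in the first 4. With X ~ Binomial(4, 0.75), P(Y > 4) = P(X ≤ 1).
  k=0: C(4,0)·0.75^0·0.25^4 = 0.0039062
  k=1: C(4,1)·0.75^1·0.25^3 = 0.0468750
P(X ≤ 1) = 0.0507812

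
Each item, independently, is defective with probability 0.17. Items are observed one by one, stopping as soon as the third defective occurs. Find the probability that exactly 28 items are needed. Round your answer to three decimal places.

0.016

Y = trial on which the third success occurs; negative binomial, r=3, p=0.17.
P(Y=28) = C(27,2) · p^3 · (1−p)^25
= 351 · 0.004913 · 0.0094831 = 0.01635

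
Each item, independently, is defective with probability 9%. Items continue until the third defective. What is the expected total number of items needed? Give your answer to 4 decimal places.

33.3333

Y = total items until the third success; negative binomial with r=3, p=0.09.
E[Y] = r / p = 3 / 0.09 = 33.333333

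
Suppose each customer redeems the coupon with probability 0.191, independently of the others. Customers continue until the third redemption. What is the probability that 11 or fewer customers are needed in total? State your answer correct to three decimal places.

0.353

Finishing within 11 customers ⇔ at least 3 successes in the first 11. With X ~ Binomial(11, 0.191), P(Y ≤ 11) = 1 − P(X ≤ 2).
  k=0: C(11,0)·0.191^0·0.809^11 = 0.09715
  k=1: C(11,1)·0.191^1·0.809^10 = 0.25230
  k=2: C(11,2)·0.191^2·0.809^9 = 0.29783
1 − 0.64727 = 0.35273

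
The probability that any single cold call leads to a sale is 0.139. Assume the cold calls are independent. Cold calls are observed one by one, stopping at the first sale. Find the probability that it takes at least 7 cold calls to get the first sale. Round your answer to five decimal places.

0.40740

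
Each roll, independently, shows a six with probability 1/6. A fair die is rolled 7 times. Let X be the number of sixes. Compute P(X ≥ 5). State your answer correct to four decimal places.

X ~ Binomial(7, 0.166667); P(X ≥ 5) = Σ C(7,k) p^k (1−p)^(7−k) over k:
  k=5: C(7,5)·0.166667^5·0.833333^2 = 0.001875
  k=6: C(7,6)·0.166667^6·0.833333^1 = 0.000125
  k=7: C(7,7)·0.166667^7·0.833333^0 = 0.000004
Total = 0.002004

0.0020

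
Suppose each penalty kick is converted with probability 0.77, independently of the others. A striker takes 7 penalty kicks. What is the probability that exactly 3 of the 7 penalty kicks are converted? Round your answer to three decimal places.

X ~ Binomial(n=7, p=0.77).
P(X=3) = C(7,3) · p^3 · (1−p)^4
= 35 · 0.45653 · 0.0027984 = 0.04471

0.045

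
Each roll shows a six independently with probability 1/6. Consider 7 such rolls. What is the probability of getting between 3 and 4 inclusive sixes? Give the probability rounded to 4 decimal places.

0.0938

X ~ Binomial(7, 0.166667); P(3 ≤ X ≤ 4) = Σ C(7,k) p^k (1−p)^(7−k) over k:
  k=3: C(7,3)·0.166667^3·0.833333^4 = 0.078143
  k=4: C(7,4)·0.166667^4·0.833333^3 = 0.015629
Total = 0.093771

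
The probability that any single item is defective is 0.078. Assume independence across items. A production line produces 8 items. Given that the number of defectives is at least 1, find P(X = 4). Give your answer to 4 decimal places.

0.0039

X ~ Binomial(8, 0.078). Want P(X=4 | X≥1) = P(X=4) / P(X≥1).
P(X=4) = C(8,4)·0.078^4·0.922^4 = 0.001872
P(X≥1) = 1 − 0.522213 = 0.477787
Ratio = 0.001872 / 0.477787 = 0.003919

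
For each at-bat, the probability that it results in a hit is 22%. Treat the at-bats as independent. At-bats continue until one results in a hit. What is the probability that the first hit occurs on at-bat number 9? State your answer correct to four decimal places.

Geometric (trials to first success), p = 0.22.
P(Y = 9) = (1−p)^8 · p = 0.13701 · 0.22 = 0.030143

0.0301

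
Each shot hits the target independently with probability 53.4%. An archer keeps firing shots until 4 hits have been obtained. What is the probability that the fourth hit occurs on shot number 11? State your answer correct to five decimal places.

0.04656

Y = trial on which the fourth success occurs; negative binomial, r=4, p=0.534.
P(Y=11) = C(10,3) · p^4 · (1−p)^7
= 120 · 0.081314 · 0.004772 = 0.0465637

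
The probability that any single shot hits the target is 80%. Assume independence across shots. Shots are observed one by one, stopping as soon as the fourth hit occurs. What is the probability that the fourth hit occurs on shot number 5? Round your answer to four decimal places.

Y = trial on which the fourth success occurs; negative binomial, r=4, p=0.80.
P(Y=5) = C(4,3) · p^4 · (1−p)^1
= 4 · 0.4096 · 0.2 = 0.327680

0.3277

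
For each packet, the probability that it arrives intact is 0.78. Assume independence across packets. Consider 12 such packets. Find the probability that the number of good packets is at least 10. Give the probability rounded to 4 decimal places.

X ~ Binomial(12, 0.78); P(X ≥ 10) = Σ C(12,k) p^k (1−p)^(12−k) over k:
  k=10: C(12,10)·0.78^10·0.22^2 = 0.266278
  k=11: C(12,11)·0.78^11·0.22^1 = 0.171650
  k=12: C(12,12)·0.78^12·0.22^0 = 0.050715
Total = 0.488643

0.4886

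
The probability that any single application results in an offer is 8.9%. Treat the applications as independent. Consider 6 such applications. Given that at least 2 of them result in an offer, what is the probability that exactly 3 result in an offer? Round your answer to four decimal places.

0.1142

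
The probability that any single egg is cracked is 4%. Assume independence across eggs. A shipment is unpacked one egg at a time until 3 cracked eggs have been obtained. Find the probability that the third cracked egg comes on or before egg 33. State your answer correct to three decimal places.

Finishing within 33 eggs ⇔ at least 3 successes in the first 33. With X ~ Binomial(33, 0.04), P(Y ≤ 33) = 1 − P(X ≤ 2).
  k=0: C(33,0)·0.04^0·0.96^33 = 0.25999
  k=1: C(33,1)·0.04^1·0.96^32 = 0.35748
  k=2: C(33,2)·0.04^2·0.96^31 = 0.23832
1 − 0.85579 = 0.14421

0.144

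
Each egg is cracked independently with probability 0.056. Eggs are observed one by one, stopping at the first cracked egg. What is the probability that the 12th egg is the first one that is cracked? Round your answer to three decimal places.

0.030

Geometric (trials to first success), p = 0.056.
P(Y = 12) = (1−p)^11 · p = 0.53051 · 0.056 = 0.02971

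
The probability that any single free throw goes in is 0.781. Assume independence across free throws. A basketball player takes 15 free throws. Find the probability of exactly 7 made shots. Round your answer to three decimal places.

0.006

X ~ Binomial(n=15, p=0.781).
P(X=7) = C(15,7) · p^7 · (1−p)^8
= 6435 · 0.17724 · 5.2912e-06 = 0.00603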